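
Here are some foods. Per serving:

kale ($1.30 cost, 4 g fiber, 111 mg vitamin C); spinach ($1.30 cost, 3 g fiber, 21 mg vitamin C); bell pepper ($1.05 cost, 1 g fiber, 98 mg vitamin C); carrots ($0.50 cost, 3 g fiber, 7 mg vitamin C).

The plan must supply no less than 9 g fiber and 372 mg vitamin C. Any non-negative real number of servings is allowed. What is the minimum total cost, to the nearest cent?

For a min-cost LP with two ≥-constraints, a basic feasible solution has at most two positive variables.
kale only: max(9/4, 372/111) = 3.351 servings → $4.36.
spinach only: max(9/3, 372/21) = 17.71 servings → $23.03.
bell pepper only: max(9/1, 372/98) = 9 servings → $9.45.
carrots only: max(9/3, 372/7) = 53.14 servings → $26.57.
kale + spinach: the both-tight solution has a negative serving — not a feasible corner.
kale + bell pepper with both tight: 1.815 servings and 1.74 servings → $4.19.
kale + carrots with both targets exact would need a negative amount; discard.
spinach + bell pepper with both tight: 1.868 servings and 3.396 servings → $5.99.
spinach + carrots with both targets exact would need a negative amount; discard.
bell pepper + carrots with both tight: 3.669 servings and 1.777 servings → $4.74.
So the least-cost plan costs $4.19.

$4.19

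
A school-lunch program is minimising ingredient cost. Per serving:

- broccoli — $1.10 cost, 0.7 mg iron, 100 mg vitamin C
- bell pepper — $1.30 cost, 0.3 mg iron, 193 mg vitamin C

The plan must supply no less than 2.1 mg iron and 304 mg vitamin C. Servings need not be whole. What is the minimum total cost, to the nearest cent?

For a min-cost LP with two ≥-constraints, a basic feasible solution has at most two positive variables.
broccoli only: max(2.1/0.7, 304/100) = 3.04 servings → $3.34.
bell pepper only: max(2.1/0.3, 304/193) = 7 servings → $9.10.
broccoli + bell pepper with both tight: 2.989 servings and 0.02664 servings → $3.32.
The minimum over all feasible corners is $3.32.

$3.32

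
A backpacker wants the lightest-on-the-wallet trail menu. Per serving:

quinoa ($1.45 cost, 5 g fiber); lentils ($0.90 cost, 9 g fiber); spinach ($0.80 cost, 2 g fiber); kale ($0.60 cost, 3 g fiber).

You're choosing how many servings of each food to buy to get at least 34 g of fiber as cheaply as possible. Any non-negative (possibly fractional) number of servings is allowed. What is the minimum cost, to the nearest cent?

$3.40

Cost per g of fiber: lentils $0.1000, kale $0.2000, quinoa $0.2900, spinach $0.4000.
With no serving limits, use only lentils: 34 g / 9 g = 3.778 servings × $0.90 = $3.40.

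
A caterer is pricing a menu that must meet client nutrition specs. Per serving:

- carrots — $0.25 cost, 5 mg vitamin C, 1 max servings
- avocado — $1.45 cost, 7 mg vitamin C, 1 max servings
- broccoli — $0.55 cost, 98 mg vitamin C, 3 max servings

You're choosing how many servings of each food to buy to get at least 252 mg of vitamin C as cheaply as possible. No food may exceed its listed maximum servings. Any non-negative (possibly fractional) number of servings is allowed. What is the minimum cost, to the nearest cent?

Cost per mg of vitamin C: broccoli $0.0056, carrots $0.0500, avocado $0.2071.
Take 2.571 servings of broccoli: +252.0 mg vitamin C for $1.41 (total $1.41, still need 0.0 mg).
Greedy by cheapest-per-mg is optimal for a single linear constraint, so the minimum cost is $1.41.

$1.41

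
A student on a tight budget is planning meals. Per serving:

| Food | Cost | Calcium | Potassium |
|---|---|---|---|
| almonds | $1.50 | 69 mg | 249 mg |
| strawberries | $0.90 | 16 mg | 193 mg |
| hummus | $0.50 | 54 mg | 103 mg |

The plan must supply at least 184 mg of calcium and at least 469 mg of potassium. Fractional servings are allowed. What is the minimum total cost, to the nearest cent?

Check every corner: each single food scaled to meet both minima, and each pair solved so both constraints bind.
almonds only: max(184/69, 469/249) = 2.667 servings → $4.00.
strawberries only: max(184/16, 469/193) = 11.5 servings → $10.35.
hummus only: max(184/54, 469/103) = 4.553 servings → $2.28.
almonds + strawberries with both targets exact would need a negative amount; discard.
almonds + hummus with both tight: 1.006 servings and 2.123 servings → $2.57.
strawberries + hummus with both tight: 0.7265 servings and 3.192 servings → $2.25.
The minimum over all feasible corners is $2.25.

$2.25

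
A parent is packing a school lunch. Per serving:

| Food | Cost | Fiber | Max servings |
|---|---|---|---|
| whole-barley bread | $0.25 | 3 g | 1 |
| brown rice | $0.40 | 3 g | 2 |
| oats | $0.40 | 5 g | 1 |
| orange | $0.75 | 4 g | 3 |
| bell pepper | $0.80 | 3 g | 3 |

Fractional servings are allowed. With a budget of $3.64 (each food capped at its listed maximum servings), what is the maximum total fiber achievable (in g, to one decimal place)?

25.7 g

Fiber per dollar: oats 12.5, whole-barley bread 12, brown rice 7.5, orange 5.333, bell pepper 3.75.
Take 1 serving of oats: spends $0.40, +5.0 g fiber (running total 5.0 g).
Take 1 serving of whole-barley bread: spends $0.25, +3.0 g fiber (running total 8.0 g).
Take 2 servings of brown rice: spends $0.80, +6.0 g fiber (running total 14.0 g).
Take 2.92 servings of orange: spends $2.19, +11.7 g fiber (running total 25.7 g).
Filling greedily by fiber-per-dollar is optimal for one linear limit, giving 25.7 g.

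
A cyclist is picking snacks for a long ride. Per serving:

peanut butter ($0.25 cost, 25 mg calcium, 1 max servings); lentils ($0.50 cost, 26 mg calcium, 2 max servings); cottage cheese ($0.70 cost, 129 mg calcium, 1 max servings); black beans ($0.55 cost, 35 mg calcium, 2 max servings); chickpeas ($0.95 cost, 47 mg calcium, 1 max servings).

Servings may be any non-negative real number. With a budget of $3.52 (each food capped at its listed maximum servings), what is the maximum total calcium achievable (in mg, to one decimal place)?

Calcium per dollar: cottage cheese 184.3, peanut butter 100, black beans 63.64, lentils 52, chickpeas 49.47.
Take 1 serving of cottage cheese: spends $0.70, +129.0 mg calcium (running total 129.0 mg).
Take 1 serving of peanut butter: spends $0.25, +25.0 mg calcium (running total 154.0 mg).
Take 2 servings of black beans: spends $1.10, +70.0 mg calcium (running total 224.0 mg).
Take 2 servings of lentils: spends $1.00, +52.0 mg calcium (running total 276.0 mg).
Take 0.4947 servings of chickpeas: spends $0.47, +23.3 mg calcium (running total 299.3 mg).
Greedy by best ratio exhausts the cost allowance optimally: 299.3 mg.

299.3 mg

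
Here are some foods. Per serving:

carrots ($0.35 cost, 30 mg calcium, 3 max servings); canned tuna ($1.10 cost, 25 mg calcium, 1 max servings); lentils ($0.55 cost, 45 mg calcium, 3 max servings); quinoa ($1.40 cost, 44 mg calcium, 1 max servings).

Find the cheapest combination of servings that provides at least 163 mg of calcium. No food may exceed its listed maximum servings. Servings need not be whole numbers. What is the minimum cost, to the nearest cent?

Cost per mg of calcium: carrots $0.0117, lentils $0.0122, quinoa $0.0318, canned tuna $0.0440.
Take 3 servings of carrots: +90.0 mg calcium for $1.05 (total $1.05, still need 73.0 mg).
Take 1.622 servings of lentils: +73.0 mg calcium for $0.89 (total $1.94, still need 0.0 mg).
Greedy by cheapest-per-mg is optimal for a single linear constraint, so the minimum cost is $1.94.

$1.94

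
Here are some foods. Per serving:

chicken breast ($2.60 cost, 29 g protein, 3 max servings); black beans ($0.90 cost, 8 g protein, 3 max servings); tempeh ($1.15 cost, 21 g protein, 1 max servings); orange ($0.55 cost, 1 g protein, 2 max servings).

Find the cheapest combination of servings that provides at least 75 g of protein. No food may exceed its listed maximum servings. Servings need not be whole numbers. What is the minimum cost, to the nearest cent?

Cost per g of protein: tempeh $0.0548, chicken breast $0.0897, black beans $0.1125, orange $0.5500.
Take 1 serving of tempeh: +21.0 g protein for $1.15 (total $1.15, still need 54.0 g).
Take 1.862 servings of chicken breast: +54.0 g protein for $4.84 (total $5.99, still need 0.0 g).
Greedy by cheapest-per-g is optimal for a single linear constraint, so the minimum cost is $5.99.

$5.99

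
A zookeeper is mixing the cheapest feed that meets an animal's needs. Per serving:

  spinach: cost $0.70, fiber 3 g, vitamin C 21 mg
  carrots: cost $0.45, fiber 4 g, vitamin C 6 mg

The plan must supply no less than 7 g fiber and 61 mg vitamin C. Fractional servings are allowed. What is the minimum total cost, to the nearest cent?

With two linear requirements the optimum uses one or two foods; enumerate the corners.
spinach only: max(7/3, 61/21) = 2.905 servings → $2.03.
carrots only: max(7/4, 61/6) = 10.17 servings → $4.58.
spinach + carrots with both targets exact would need a negative amount; discard.
The minimum over all feasible corners is $2.03.

$2.03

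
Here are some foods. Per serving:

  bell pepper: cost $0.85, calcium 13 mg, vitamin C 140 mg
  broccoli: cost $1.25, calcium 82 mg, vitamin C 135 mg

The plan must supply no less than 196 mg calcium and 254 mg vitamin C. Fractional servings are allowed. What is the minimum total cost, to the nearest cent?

$2.99

This is a tiny linear program; its minimum lies at a vertex of the feasible set. List the vertices and price them.
bell pepper only: max(196/13, 254/140) = 15.08 servings → $12.82.
broccoli only: max(196/82, 254/135) = 2.39 servings → $2.99.
bell pepper + broccoli: the both-tight solution has a negative serving — not a feasible corner.
So the least-cost plan costs $2.99.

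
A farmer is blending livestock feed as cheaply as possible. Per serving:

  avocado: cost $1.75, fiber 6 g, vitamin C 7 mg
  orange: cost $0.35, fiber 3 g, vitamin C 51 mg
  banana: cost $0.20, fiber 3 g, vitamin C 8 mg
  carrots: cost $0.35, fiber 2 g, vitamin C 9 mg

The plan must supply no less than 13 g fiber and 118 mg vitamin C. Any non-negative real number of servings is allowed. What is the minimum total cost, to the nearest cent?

$1.16

A basic optimal solution has at most two foods positive. Try each food alone and each pair with both targets met exactly.
avocado only: max(13/6, 118/7) = 16.86 servings → $29.50.
orange only: max(13/3, 118/51) = 4.333 servings → $1.52.
banana only: max(13/3, 118/8) = 14.75 servings → $2.95.
carrots only: max(13/2, 118/9) = 13.11 servings → $4.59.
avocado + orange with both tight: 1.084 servings and 2.165 servings → $2.66.
avocado + banana with both targets exact would need a negative amount; discard.
avocado + carrots with both targets exact would need a negative amount; discard.
orange + banana with both tight: 1.938 servings and 2.395 servings → $1.16.
orange + carrots with both tight: 1.587 servings and 4.12 servings → $2.00.
banana + carrots with both targets exact would need a negative amount; discard.
So the least-cost plan costs $1.16.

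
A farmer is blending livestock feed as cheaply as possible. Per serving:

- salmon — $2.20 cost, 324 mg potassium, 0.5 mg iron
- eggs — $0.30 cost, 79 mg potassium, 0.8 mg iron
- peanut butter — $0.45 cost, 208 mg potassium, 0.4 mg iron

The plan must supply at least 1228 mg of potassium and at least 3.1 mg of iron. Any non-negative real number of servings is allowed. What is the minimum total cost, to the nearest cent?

At the optimum either one food covers both requirements or two foods hit both targets exactly; no other combination can be cheaper.
salmon only: max(1228/324, 3.1/0.5) = 6.2 servings → $13.64.
eggs only: max(1228/79, 3.1/0.8) = 15.54 servings → $4.66.
peanut butter only: max(1228/208, 3.1/0.4) = 7.75 servings → $3.49.
salmon + eggs with both tight: 3.357 servings and 1.777 servings → $7.92.
salmon + peanut butter: intersection lies outside the first quadrant.
eggs + peanut butter with both tight: 1.139 servings and 5.471 servings → $2.80.
So the least-cost plan costs $2.80.

$2.80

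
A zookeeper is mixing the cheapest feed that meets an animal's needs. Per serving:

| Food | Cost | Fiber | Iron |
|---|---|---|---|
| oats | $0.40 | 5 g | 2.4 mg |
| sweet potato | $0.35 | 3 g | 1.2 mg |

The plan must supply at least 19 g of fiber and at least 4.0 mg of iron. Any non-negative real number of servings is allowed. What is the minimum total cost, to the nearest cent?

$1.52

For a min-cost LP with two ≥-constraints, a basic feasible solution has at most two positive variables.
oats only: max(19/5, 4.0/2.4) = 3.8 servings → $1.52.
sweet potato only: max(19/3, 4.0/1.2) = 6.333 servings → $2.22.
oats + sweet potato: the both-tight solution has a negative serving — not a feasible corner.
Cheapest feasible corner: $1.52.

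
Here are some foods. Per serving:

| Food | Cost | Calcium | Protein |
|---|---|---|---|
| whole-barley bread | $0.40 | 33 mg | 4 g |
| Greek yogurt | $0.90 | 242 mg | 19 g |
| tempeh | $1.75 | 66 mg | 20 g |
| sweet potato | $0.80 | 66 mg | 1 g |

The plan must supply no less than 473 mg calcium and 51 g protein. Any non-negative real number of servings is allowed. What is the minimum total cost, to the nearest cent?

$2.42

This is a tiny linear program; its minimum lies at a vertex of the feasible set. List the vertices and price them.
whole-barley bread only: max(473/33, 51/4) = 14.33 servings → $5.73.
Greek yogurt only: max(473/242, 51/19) = 2.684 servings → $2.42.
tempeh only: max(473/66, 51/20) = 7.167 servings → $12.54.
sweet potato only: max(473/66, 51/1) = 51 servings → $40.80.
whole-barley bread + Greek yogurt with both tight: 9.839 servings and 0.6129 servings → $4.49.
whole-barley bread + tempeh with both targets exact would need a negative amount; discard.
whole-barley bread + sweet potato with both tight: 12.52 servings and 0.9048 servings → $5.73.
Greek yogurt + tempeh with both tight: 1.699 servings and 0.9356 servings → $3.17.
Greek yogurt + sweet potato: the both-tight solution has a negative serving — not a feasible corner.
tempeh + sweet potato with both tight: 2.307 servings and 4.86 servings → $7.92.
The minimum over all feasible corners is $2.42.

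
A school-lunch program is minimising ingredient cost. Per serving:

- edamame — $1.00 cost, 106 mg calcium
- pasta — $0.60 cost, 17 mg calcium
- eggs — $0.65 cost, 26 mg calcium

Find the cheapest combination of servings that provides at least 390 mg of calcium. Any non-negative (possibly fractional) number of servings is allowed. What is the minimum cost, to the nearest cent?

Cost per mg of calcium: edamame $0.0094, eggs $0.0250, pasta $0.0353.
With no serving limits, use only edamame: 390 mg / 106 mg = 3.679 servings × $1.00 = $3.68.

$3.68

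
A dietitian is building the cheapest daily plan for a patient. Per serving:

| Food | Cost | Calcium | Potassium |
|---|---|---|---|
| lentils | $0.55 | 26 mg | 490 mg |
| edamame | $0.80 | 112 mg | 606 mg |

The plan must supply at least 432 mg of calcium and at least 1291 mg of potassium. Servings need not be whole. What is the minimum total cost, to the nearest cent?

This is a tiny linear program; its minimum lies at a vertex of the feasible set. List the vertices and price them.
lentils only: max(432/26, 1291/490) = 16.62 servings → $9.14.
edamame only: max(432/112, 1291/606) = 3.857 servings → $3.09.
lentils + edamame with both targets exact would need a negative amount; discard.
The minimum over all feasible corners is $3.09.

$3.09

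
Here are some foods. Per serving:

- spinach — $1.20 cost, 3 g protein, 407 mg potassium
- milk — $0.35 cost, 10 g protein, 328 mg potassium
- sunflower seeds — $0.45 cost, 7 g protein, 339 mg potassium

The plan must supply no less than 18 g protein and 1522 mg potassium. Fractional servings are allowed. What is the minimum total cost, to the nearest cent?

$1.62

spinach only: max(18/3, 1522/407) = 6 servings → $7.20.
milk only: max(18/10, 1522/328) = 4.64 servings → $1.62.
sunflower seeds only: max(18/7, 1522/339) = 4.49 servings → $2.02.
spinach + milk with both tight: 3.019 servings and 0.8944 servings → $3.94.
spinach + sunflower seeds with both tight: 2.485 servings and 1.507 servings → $3.66.
milk + sunflower seeds: the both-tight solution has a negative serving — not a feasible corner.
Cheapest feasible corner: $1.62.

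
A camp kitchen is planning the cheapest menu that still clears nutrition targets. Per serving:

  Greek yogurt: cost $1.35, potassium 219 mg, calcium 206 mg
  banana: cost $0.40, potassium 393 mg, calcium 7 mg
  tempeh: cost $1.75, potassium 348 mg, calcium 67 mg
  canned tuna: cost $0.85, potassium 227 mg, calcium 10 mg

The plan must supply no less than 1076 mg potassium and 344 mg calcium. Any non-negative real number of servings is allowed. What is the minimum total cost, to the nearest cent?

$2.91

For a min-cost LP with two ≥-constraints, a basic feasible solution has at most two positive variables.
Greek yogurt only: max(1076/219, 344/206) = 4.913 servings → $6.63.
banana only: max(1076/393, 344/7) = 49.14 servings → $19.66.
tempeh only: max(1076/348, 344/67) = 5.134 servings → $8.99.
canned tuna only: max(1076/227, 344/10) = 34.4 servings → $29.24.
Greek yogurt + banana with both tight: 1.607 servings and 1.842 servings → $2.91.
Greek yogurt + tempeh with both tight: 0.8352 servings and 2.566 servings → $5.62.
Greek yogurt + canned tuna with both tight: 1.511 servings and 3.283 servings → $4.83.
banana + tempeh with both targets exact would need a negative amount; discard.
banana + canned tuna: intersection lies outside the first quadrant.
tempeh + canned tuna with both targets exact would need a negative amount; discard.
So the least-cost plan costs $2.91.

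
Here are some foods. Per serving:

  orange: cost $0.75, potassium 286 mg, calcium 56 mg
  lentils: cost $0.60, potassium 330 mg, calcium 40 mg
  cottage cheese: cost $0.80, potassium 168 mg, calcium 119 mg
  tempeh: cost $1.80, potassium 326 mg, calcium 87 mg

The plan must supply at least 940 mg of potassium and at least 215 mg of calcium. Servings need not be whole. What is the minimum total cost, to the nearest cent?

The cheapest plan sits at a corner of the feasible region — with two constraints it uses at most two foods.
orange only: max(940/286, 215/56) = 3.839 servings → $2.88.
lentils only: max(940/330, 215/40) = 5.375 servings → $3.23.
cottage cheese only: max(940/168, 215/119) = 5.595 servings → $4.48.
tempeh only: max(940/326, 215/87) = 2.883 servings → $5.19.
orange + lentils with both targets exact would need a negative amount; discard.
orange + cottage cheese with both tight: 3.076 servings and 0.3594 servings → $2.59.
orange + tempeh with both tight: 1.764 servings and 1.336 servings → $3.73.
lentils + cottage cheese with both tight: 2.327 servings and 1.025 servings → $2.22.
lentils + tempeh with both tight: 0.746 servings and 2.128 servings → $4.28.
cottage cheese + tempeh: the both-tight solution has a negative serving — not a feasible corner.
The minimum over all feasible corners is $2.22.

$2.22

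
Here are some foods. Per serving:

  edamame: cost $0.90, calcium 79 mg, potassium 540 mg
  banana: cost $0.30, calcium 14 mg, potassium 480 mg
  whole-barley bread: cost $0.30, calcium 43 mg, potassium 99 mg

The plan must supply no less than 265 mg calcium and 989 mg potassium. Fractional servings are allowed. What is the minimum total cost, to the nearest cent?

At the optimum either one food covers both requirements or two foods hit both targets exactly; no other combination can be cheaper.
edamame only: max(265/79, 989/540) = 3.354 servings → $3.02.
banana only: max(265/14, 989/480) = 18.93 servings → $5.68.
whole-barley bread only: max(265/43, 989/99) = 9.99 servings → $3.00.
edamame + banana: the both-tight solution has a negative serving — not a feasible corner.
edamame + whole-barley bread with both tight: 1.058 servings and 4.219 servings → $2.22.
banana + whole-barley bread with both tight: 0.8462 servings and 5.887 servings → $2.02.
The minimum over all feasible corners is $2.02.

$2.02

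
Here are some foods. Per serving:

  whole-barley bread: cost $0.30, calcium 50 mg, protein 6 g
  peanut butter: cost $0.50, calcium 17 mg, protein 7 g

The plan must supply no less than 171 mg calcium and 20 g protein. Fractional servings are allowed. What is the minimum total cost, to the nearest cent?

This is a tiny linear program; its minimum lies at a vertex of the feasible set. List the vertices and price them.
whole-barley bread only: max(171/50, 20/6) = 3.42 servings → $1.03.
peanut butter only: max(171/17, 20/7) = 10.06 servings → $5.03.
whole-barley bread + peanut butter with both targets exact would need a negative amount; discard.
Cheapest feasible corner: $1.03.

$1.03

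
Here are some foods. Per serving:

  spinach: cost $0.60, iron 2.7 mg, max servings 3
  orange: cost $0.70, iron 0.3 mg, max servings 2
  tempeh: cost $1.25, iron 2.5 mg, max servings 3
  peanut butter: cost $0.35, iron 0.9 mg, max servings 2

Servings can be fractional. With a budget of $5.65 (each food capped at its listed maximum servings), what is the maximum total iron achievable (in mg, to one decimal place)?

16.2 mg

Iron per dollar: spinach 4.5, peanut butter 2.571, tempeh 2, orange 0.4286.
Take 3 servings of spinach: spends $1.80, +8.1 mg iron (running total 8.1 mg).
Take 2 servings of peanut butter: spends $0.70, +1.8 mg iron (running total 9.9 mg).
Take 2.52 servings of tempeh: spends $3.15, +6.3 mg iron (running total 16.2 mg).
Greedy by best ratio exhausts the cost allowance optimally: 16.2 mg.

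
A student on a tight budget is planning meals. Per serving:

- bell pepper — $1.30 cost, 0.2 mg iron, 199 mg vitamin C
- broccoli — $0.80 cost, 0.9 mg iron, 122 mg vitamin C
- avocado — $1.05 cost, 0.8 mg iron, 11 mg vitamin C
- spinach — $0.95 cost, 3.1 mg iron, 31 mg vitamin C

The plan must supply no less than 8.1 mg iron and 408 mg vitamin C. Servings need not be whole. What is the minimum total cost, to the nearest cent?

The cheapest plan sits at a corner of the feasible region — with two constraints it uses at most two foods.
bell pepper only: max(8.1/0.2, 408/199) = 40.5 servings → $52.65.
broccoli only: max(8.1/0.9, 408/122) = 9 servings → $7.20.
avocado only: max(8.1/0.8, 408/11) = 37.09 servings → $38.95.
spinach only: max(8.1/3.1, 408/31) = 13.16 servings → $12.50.
bell pepper + broccoli: the both-tight solution has a negative serving — not a feasible corner.
bell pepper + avocado with both tight: 1.511 servings and 9.747 servings → $12.20.
bell pepper + spinach with both tight: 1.66 servings and 2.506 servings → $4.54.
broccoli + avocado with both tight: 2.706 servings and 7.081 servings → $9.60.
broccoli + spinach with both tight: 2.894 servings and 1.773 servings → $4.00.
avocado + spinach: intersection lies outside the first quadrant.
So the least-cost plan costs $4.00.

$4.00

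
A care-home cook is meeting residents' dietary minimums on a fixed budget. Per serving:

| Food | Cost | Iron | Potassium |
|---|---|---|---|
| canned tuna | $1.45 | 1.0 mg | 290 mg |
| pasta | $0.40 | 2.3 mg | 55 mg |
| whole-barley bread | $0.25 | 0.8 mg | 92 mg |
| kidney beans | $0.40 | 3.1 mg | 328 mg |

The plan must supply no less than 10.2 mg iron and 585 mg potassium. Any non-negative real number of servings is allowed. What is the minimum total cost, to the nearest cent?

$1.32

This is a tiny linear program; its minimum lies at a vertex of the feasible set. List the vertices and price them.
canned tuna only: max(10.2/1.0, 585/290) = 10.2 servings → $14.79.
pasta only: max(10.2/2.3, 585/55) = 10.64 servings → $4.25.
whole-barley bread only: max(10.2/0.8, 585/92) = 12.75 servings → $3.19.
kidney beans only: max(10.2/3.1, 585/328) = 3.29 servings → $1.32.
canned tuna + pasta with both tight: 1.282 servings and 3.877 servings → $3.41.
canned tuna + whole-barley bread: the both-tight solution has a negative serving — not a feasible corner.
canned tuna + kidney beans: intersection lies outside the first quadrant.
pasta + whole-barley bread with both tight: 2.807 servings and 4.681 servings → $2.29.
pasta + kidney beans with both tight: 2.624 servings and 1.344 servings → $1.59.
whole-barley bread + kidney beans: the both-tight solution has a negative serving — not a feasible corner.
So the least-cost plan costs $1.32.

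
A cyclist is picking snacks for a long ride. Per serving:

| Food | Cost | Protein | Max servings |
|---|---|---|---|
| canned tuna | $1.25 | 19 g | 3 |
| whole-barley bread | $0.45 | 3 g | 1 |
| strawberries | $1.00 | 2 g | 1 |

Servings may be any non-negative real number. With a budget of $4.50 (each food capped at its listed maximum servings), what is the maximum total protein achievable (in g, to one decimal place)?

Protein per dollar: canned tuna 15.2, whole-barley bread 6.667, strawberries 2.
Take 3 servings of canned tuna: spends $3.75, +57.0 g protein (running total 57.0 g).
Take 1 serving of whole-barley bread: spends $0.45, +3.0 g protein (running total 60.0 g).
Take 0.3 servings of strawberries: spends $0.30, +0.6 g protein (running total 60.6 g).
Greedy by best ratio exhausts the cost allowance optimally: 60.6 g.

60.6 g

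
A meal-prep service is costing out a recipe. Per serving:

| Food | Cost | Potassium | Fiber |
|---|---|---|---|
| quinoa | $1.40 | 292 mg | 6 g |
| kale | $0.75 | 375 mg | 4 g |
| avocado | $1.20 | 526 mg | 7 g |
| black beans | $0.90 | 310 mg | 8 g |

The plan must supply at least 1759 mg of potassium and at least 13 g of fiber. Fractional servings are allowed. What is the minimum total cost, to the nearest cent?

Compare the cost at each extreme point of the feasible region.
quinoa only: max(1759/292, 13/6) = 6.024 servings → $8.43.
kale only: max(1759/375, 13/4) = 4.691 servings → $3.52.
avocado only: max(1759/526, 13/7) = 3.344 servings → $4.01.
black beans only: max(1759/310, 13/8) = 5.674 servings → $5.11.
quinoa + kale: the both-tight solution has a negative serving — not a feasible corner.
quinoa + avocado: intersection lies outside the first quadrant.
quinoa + black beans with both targets exact would need a negative amount; discard.
kale + avocado: intersection lies outside the first quadrant.
kale + black beans: intersection lies outside the first quadrant.
avocado + black beans: intersection lies outside the first quadrant.
Cheapest feasible corner: $3.52.

$3.52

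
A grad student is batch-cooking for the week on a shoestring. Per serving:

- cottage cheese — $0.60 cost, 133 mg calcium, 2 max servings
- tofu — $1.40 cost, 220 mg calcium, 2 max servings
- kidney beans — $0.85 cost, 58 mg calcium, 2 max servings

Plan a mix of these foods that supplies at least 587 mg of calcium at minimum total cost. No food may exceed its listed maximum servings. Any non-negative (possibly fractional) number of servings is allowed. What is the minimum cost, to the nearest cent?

$3.24

Cost per mg of calcium: cottage cheese $0.0045, tofu $0.0064, kidney beans $0.0147.
Take 2 servings of cottage cheese: +266.0 mg calcium for $1.20 (total $1.20, still need 321.0 mg).
Take 1.459 servings of tofu: +321.0 mg calcium for $2.04 (total $3.24, still need 0.0 mg).
Filling from the cheapest source first is optimal under one linear minimum: $3.24.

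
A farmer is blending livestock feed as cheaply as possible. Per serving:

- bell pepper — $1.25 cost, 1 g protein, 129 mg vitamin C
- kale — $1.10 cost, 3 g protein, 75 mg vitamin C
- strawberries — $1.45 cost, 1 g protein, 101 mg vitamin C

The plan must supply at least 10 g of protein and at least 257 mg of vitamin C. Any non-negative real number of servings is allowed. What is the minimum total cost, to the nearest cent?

With two linear requirements the optimum uses one or two foods; enumerate the corners.
bell pepper only: max(10/1, 257/129) = 10 servings → $12.50.
kale only: max(10/3, 257/75) = 3.427 servings → $3.77.
strawberries only: max(10/1, 257/101) = 10 servings → $14.50.
bell pepper + kale with both tight: 0.06731 servings and 3.311 servings → $3.73.
bell pepper + strawberries: the both-tight solution has a negative serving — not a feasible corner.
kale + strawberries with both tight: 3.303 servings and 0.09211 servings → $3.77.
So the least-cost plan costs $3.73.

$3.73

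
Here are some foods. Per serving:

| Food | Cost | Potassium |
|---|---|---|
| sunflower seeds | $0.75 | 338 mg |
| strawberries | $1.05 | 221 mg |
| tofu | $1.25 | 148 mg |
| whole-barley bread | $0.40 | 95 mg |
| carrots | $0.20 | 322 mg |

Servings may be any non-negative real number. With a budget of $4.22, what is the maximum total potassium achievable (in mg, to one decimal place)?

6794.2 mg

Potassium per dollar: carrots 1610, sunflower seeds 450.7, whole-barley bread 237.5, strawberries 210.5, tofu 118.4.
With no serving limits, spend the whole cost allowance on carrots: $4.22 / $0.20 × 322 mg = 6794.2 mg.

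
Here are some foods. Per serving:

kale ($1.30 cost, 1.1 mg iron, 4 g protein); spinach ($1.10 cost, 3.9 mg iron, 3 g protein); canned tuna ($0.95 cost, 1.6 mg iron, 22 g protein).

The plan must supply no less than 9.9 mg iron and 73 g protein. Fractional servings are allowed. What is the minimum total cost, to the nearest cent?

kale only: max(9.9/1.1, 73/4) = 18.25 servings → $23.73.
spinach only: max(9.9/3.9, 73/3) = 24.33 servings → $26.77.
canned tuna only: max(9.9/1.6, 73/22) = 6.188 servings → $5.88.
kale + spinach with both targets exact would need a negative amount; discard.
kale + canned tuna with both tight: 5.674 servings and 2.287 servings → $9.55.
spinach + canned tuna with both tight: 1.247 servings and 3.148 servings → $4.36.
Cheapest feasible corner: $4.36.

$4.36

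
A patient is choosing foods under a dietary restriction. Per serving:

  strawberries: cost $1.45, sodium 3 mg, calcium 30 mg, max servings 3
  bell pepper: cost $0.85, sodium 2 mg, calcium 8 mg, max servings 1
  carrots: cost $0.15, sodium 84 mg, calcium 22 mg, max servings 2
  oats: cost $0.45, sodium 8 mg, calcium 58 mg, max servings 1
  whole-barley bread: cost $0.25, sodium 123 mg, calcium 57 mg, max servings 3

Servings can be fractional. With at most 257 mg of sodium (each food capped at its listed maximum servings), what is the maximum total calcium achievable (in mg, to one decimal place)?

266.3 mg

Calcium per mg sodium: strawberries 10, oats 7.25, bell pepper 4, whole-barley bread 0.4634, carrots 0.2619.
Take 3 servings of strawberries: uses 9 mg sodium, +90.0 mg calcium (running total 90.0 mg).
Take 1 serving of oats: uses 8 mg sodium, +58.0 mg calcium (running total 148.0 mg).
Take 1 serving of bell pepper: uses 2 mg sodium, +8.0 mg calcium (running total 156.0 mg).
Take 1.935 servings of whole-barley bread: uses 238 mg sodium, +110.3 mg calcium (running total 266.3 mg).
Greedy by best ratio exhausts the sodium allowance optimally: 266.3 mg.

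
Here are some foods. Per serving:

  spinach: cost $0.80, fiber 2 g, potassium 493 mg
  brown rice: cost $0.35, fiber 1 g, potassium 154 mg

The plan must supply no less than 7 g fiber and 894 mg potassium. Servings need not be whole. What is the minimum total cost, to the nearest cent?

$2.45

Two binding constraints pin down two serving amounts, so the optimal mix uses at most two foods. The candidates are each food alone (scaled to the tighter of fiber/potassium) and each pair with both constraints tight.
spinach only: max(7/2, 894/493) = 3.5 servings → $2.80.
brown rice only: max(7/1, 894/154) = 7 servings → $2.45.
spinach + brown rice with both targets exact would need a negative amount; discard.
So the least-cost plan costs $2.45.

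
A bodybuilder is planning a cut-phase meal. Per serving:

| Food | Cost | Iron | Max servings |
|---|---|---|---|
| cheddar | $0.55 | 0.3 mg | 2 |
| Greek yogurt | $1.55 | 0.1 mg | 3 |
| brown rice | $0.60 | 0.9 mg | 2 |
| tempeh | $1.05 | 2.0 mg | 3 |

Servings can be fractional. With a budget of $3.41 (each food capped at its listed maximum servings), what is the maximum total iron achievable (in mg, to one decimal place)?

6.4 mg

Iron per dollar: tempeh 1.905, brown rice 1.5, cheddar 0.5455, Greek yogurt 0.06452.
Take 3 servings of tempeh: spends $3.15, +6.0 mg iron (running total 6.0 mg).
Take 0.4333 servings of brown rice: spends $0.26, +0.4 mg iron (running total 6.4 mg).
Greedy by best ratio exhausts the cost allowance optimally: 6.4 mg.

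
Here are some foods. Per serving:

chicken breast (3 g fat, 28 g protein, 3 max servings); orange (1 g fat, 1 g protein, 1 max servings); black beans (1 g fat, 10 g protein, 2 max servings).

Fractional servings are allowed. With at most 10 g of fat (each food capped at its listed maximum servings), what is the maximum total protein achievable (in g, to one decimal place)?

Protein per g fat: black beans 10, chicken breast 9.333, orange 1.
Take 2 servings of black beans: uses 2 g fat, +20.0 g protein (running total 20.0 g).
Take 2.667 servings of chicken breast: uses 8 g fat, +74.7 g protein (running total 94.7 g).
Filling greedily by protein-per-g fat is optimal for one linear limit, giving 94.7 g.

94.7 g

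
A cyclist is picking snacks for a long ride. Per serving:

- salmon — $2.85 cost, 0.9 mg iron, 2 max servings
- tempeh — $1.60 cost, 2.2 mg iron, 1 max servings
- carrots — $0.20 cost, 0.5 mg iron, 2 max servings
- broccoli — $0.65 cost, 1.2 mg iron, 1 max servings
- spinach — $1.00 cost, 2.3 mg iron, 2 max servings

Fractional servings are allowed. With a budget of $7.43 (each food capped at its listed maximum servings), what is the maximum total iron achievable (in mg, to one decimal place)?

9.9 mg

Iron per dollar: carrots 2.5, spinach 2.3, broccoli 1.846, tempeh 1.375, salmon 0.3158.
Take 2 servings of carrots: spends $0.40, +1.0 mg iron (running total 1.0 mg).
Take 2 servings of spinach: spends $2.00, +4.6 mg iron (running total 5.6 mg).
Take 1 serving of broccoli: spends $0.65, +1.2 mg iron (running total 6.8 mg).
Take 1 serving of tempeh: spends $1.60, +2.2 mg iron (running total 9.0 mg).
Take 0.9754 servings of salmon: spends $2.78, +0.9 mg iron (running total 9.9 mg).
Greedy by best ratio exhausts the cost allowance optimally: 9.9 mg.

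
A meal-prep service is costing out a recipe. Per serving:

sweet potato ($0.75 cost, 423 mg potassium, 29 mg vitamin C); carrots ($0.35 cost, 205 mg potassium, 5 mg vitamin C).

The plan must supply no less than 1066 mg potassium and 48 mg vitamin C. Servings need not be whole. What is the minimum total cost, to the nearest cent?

$1.85

The cheapest plan sits at a corner of the feasible region — with two constraints it uses at most two foods.
sweet potato only: max(1066/423, 48/29) = 2.52 servings → $1.89.
carrots only: max(1066/205, 48/5) = 9.6 servings → $3.36.
sweet potato + carrots with both tight: 1.178 servings and 2.77 servings → $1.85.
So the least-cost plan costs $1.85.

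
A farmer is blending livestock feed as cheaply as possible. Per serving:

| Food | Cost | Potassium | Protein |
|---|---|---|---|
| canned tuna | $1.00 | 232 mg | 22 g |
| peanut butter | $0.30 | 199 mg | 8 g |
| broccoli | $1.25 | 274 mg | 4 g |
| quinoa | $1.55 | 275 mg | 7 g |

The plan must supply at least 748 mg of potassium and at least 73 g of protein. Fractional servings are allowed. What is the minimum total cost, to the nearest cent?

canned tuna only: max(748/232, 73/22) = 3.318 servings → $3.32.
peanut butter only: max(748/199, 73/8) = 9.125 servings → $2.74.
broccoli only: max(748/274, 73/4) = 18.25 servings → $22.81.
quinoa only: max(748/275, 73/7) = 10.43 servings → $16.16.
canned tuna + peanut butter with both targets exact would need a negative amount; discard.
canned tuna + broccoli: the both-tight solution has a negative serving — not a feasible corner.
canned tuna + quinoa: the both-tight solution has a negative serving — not a feasible corner.
peanut butter + broccoli: intersection lies outside the first quadrant.
peanut butter + quinoa: intersection lies outside the first quadrant.
broccoli + quinoa with both targets exact would need a negative amount; discard.
So the least-cost plan costs $2.74.

$2.74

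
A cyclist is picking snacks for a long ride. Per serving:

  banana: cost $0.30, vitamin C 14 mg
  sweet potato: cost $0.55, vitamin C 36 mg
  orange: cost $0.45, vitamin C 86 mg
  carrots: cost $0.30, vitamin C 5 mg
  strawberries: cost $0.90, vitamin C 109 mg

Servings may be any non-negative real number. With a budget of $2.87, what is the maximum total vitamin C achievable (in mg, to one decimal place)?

548.5 mg

Vitamin C per dollar: orange 191.1, strawberries 121.1, sweet potato 65.45, banana 46.67, carrots 16.67.
With no serving limits, spend the whole cost allowance on orange: $2.87 / $0.45 × 86 mg = 548.5 mg.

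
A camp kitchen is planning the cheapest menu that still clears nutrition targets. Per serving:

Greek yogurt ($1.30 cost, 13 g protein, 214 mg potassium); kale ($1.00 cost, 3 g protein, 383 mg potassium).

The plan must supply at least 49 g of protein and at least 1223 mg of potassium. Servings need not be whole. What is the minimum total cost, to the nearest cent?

$5.77

For a min-cost LP with two ≥-constraints, a basic feasible solution has at most two positive variables.
Greek yogurt only: max(49/13, 1223/214) = 5.715 servings → $7.43.
kale only: max(49/3, 1223/383) = 16.33 servings → $16.33.
Greek yogurt + kale with both tight: 3.481 servings and 1.248 servings → $5.77.
The minimum over all feasible corners is $5.77.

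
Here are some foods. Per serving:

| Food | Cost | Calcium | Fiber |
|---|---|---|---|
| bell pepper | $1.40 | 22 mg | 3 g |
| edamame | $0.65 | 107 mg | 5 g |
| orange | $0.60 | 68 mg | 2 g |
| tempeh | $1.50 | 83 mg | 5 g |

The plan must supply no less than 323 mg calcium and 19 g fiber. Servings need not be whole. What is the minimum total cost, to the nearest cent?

bell pepper only: max(323/22, 19/3) = 14.68 servings → $20.55.
edamame only: max(323/107, 19/5) = 3.8 servings → $2.47.
orange only: max(323/68, 19/2) = 9.5 servings → $5.70.
tempeh only: max(323/83, 19/5) = 3.892 servings → $5.84.
bell pepper + edamame with both tight: 1.981 servings and 2.611 servings → $4.47.
bell pepper + orange with both tight: 4.037 servings and 3.444 servings → $7.72.
bell pepper + tempeh: the both-tight solution has a negative serving — not a feasible corner.
edamame + orange: intersection lies outside the first quadrant.
edamame + tempeh with both tight: 0.3167 servings and 3.483 servings → $5.43.
orange + tempeh with both tight: 0.2184 servings and 3.713 servings → $5.70.
Cheapest feasible corner: $2.47.

$2.47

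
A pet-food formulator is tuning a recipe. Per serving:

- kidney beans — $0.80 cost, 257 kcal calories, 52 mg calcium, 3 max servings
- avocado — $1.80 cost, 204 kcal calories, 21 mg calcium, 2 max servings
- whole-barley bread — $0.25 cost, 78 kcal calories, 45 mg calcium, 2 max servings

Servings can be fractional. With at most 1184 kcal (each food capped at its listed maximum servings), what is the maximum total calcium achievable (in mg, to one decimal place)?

Calcium per kcal: whole-barley bread 0.5769, kidney beans 0.2023, avocado 0.1029.
Take 2 servings of whole-barley bread: uses 156 kcal, +90.0 mg calcium (running total 90.0 mg).
Take 3 servings of kidney beans: uses 771 kcal, +156.0 mg calcium (running total 246.0 mg).
Take 1.26 servings of avocado: uses 257 kcal, +26.5 mg calcium (running total 272.5 mg).
Greedy by best ratio exhausts the calories allowance optimally: 272.5 mg.

272.5 mg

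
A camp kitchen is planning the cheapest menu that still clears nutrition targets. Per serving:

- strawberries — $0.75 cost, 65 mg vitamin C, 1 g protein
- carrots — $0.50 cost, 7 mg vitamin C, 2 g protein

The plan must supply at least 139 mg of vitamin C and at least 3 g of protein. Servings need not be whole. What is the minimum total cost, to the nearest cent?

$1.79

For a min-cost LP with two ≥-constraints, a basic feasible solution has at most two positive variables.
strawberries only: max(139/65, 3/1) = 3 servings → $2.25.
carrots only: max(139/7, 3/2) = 19.86 servings → $9.93.
strawberries + carrots with both tight: 2.089 servings and 0.4553 servings → $1.79.
So the least-cost plan costs $1.79.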